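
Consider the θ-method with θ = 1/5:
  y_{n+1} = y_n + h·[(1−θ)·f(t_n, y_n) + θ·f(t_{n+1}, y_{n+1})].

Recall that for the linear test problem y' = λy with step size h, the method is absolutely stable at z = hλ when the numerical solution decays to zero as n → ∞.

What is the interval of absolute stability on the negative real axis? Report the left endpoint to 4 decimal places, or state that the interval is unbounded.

z∈(-3.3333,0).

Test eqn y'=λy, z=hλ:
  y_{n+1} = y_n + z·[4/5·y_n + 1/5·y_{n+1}] ⇒ (1 − 1/5z)y_{n+1} = (1 + 4/5z)y_n
  R(z) = (1 + 4/5z)/(1 − 1/5z).

Solve |R(x)|<1 on ℝ⁻.
x=-1.39: |R|=0.0876
R=−1: 1+4/5x = −1+1/5x ⇒ -3/5x=2 ⇒ x=2/(-3/5)=-3.3333
Confirm numerically:
  x=-3.014: |R|=0.88046 <1
  x=-2.340: |R|=0.59401 <1
  x=-2.265: |R|=0.55884 <1
  x=-1.344: |R|=0.05927 <1
  x=-3.778: |R|=1.15197 >1
  x=-3.397: |R|=1.02275 >1
Stable set (-3.3333, 0).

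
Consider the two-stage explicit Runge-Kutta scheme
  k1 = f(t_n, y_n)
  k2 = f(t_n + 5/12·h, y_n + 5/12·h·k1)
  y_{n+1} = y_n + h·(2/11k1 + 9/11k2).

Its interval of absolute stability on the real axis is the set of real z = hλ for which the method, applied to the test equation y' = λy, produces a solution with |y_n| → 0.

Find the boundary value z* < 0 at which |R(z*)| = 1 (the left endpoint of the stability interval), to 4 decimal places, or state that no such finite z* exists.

On y'=λy, z=hλ:
  k1=λy_n ⇒ h·k1=z·y_n;  k2=λ(1+5/12z)y_n ⇒ h·k2=z(1+5/12z)y_n
  y_{n+1}/y_n = 1 + 2/11z + 9/11z(1+5/12z) = 1 + z + 15/44z²
  Hence R(z) = 1 + z + 15/44z².

Find x<0 with |R(x)|<1.
x=-1.06: |R|=0.3230
R=1: x+15/44x²=0 ⇒ x=−44/15=-2.9333; min R=1−1/(4·15/44)=0.2667>−1
Confirm numerically:
  x=-1.747: |R|=0.29346 <1
  x=-1.708: |R|=0.28652 <1
  x=-1.403: |R|=0.26805 <1
  x=-3.331: |R|=1.45158 >1
  x=-3.298: |R|=1.41000 >1
  x=-3.095: |R|=1.17058 >1
So |R|<1 on (-2.9333, 0).

left endpoint -2.9333.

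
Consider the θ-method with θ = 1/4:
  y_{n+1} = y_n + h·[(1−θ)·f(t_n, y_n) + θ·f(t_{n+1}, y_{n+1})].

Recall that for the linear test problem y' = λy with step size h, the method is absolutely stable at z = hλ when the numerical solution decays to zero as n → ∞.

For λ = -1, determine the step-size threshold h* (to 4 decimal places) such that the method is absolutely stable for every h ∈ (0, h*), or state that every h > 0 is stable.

Set f=λy, z=hλ:
  y_{n+1} = y_n + z·[3/4·y_n + 1/4·y_{n+1}] ⇒ (1 − 1/4z)y_{n+1} = (1 + 3/4z)y_n
  ⇒ R(z) = (1 + 3/4z)/(1 − 1/4z).

Solve |R(x)|<1 on ℝ⁻.
x=-1.29: |R|=0.0246
R=−1: 1+3/4x = −1+1/4x ⇒ -1/2x=2 ⇒ x=2/(-1/2)=-4.0000
Confirm numerically:
  x=-3.944: |R|=0.98590 <1
  x=-1.765: |R|=0.22463 <1
  x=-1.746: |R|=0.21545 <1
  x=-4.308: |R|=1.07415 >1
  x=-4.223: |R|=1.05424 >1
  x=-4.075: |R|=1.01858 >1
Interval (-4.0000, 0).

(-4.0000,0); λ=-1 ⇒ h* = (4)/1 = 4.0000.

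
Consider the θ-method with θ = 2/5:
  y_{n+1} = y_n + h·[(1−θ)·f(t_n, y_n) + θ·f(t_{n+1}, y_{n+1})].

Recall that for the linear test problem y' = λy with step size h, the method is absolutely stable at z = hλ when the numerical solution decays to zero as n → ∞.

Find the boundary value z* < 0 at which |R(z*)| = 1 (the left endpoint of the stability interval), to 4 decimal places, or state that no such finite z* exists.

On y'=λy, z=hλ:
  y_{n+1} = y_n + z·[3/5·y_n + 2/5·y_{n+1}] ⇒ (1 − 2/5z)y_{n+1} = (1 + 3/5z)y_n
  so R(z) = (1 + 3/5z)/(1 − 2/5z).

Find x<0 with |R(x)|<1.
x=-1.79: |R|=0.0431
R=−1: 1+3/5x = −1+2/5x ⇒ -1/5x=2 ⇒ x=2/(-1/5)=-10.0000
Confirm numerically:
  x=-9.374: |R|=0.97364 <1
  x=-7.402: |R|=0.86881 <1
  x=-6.603: |R|=0.81341 <1
  x=-6.092: |R|=0.77258 <1
  x=-10.457: |R|=1.01764 >1
  x=-10.447: |R|=1.01726 >1
  x=-10.260: |R|=1.01019 >1
Stable set (-10.0000, 0).

left endpoint -10.0000.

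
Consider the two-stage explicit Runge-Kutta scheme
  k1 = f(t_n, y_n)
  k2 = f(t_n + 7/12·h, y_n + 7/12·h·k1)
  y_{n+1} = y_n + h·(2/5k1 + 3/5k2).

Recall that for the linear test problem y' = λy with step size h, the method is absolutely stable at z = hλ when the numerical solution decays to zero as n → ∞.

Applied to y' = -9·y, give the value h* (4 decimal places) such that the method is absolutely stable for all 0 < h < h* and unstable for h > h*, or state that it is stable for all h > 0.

Test eqn y'=λy, z=hλ:
  k1=λy_n ⇒ h·k1=z·y_n;  k2=λ(1+7/12z)y_n ⇒ h·k2=z(1+7/12z)y_n
  y_{n+1}/y_n = 1 + 2/5z + 3/5z(1+7/12z) = 1 + z + 7/20z²
  Hence R(z) = 1 + z + 7/20z².

Boundary: |R(x)|=1, x<0.
x=-1.39: |R|=0.2862
R=1: x+7/20x²=0 ⇒ x=−20/7=-2.8571; min R=1−1/(4·7/20)=0.2857>−1
Confirm numerically:
  x=-2.537: |R|=0.71573 <1
  x=-2.141: |R|=0.46336 <1
  x=-1.748: |R|=0.32143 <1
  x=-1.197: |R|=0.30448 <1
  x=-3.422: |R|=1.67653 >1
  x=-3.245: |R|=1.44051 >1
  x=-3.203: |R|=1.38772 >1
Interval (-2.8571, 0).

(-2.8571,0); λ=-9 ⇒ h* = (20/7)/9 = 0.3175.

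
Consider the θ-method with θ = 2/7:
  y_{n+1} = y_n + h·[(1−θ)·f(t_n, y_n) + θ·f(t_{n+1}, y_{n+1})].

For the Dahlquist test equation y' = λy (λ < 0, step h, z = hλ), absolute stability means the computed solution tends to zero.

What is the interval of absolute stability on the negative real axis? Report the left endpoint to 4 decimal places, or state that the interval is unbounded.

z∈(-4.6667,0).

On y'=λy, z=hλ:
  y_{n+1} = y_n + z·[5/7·y_n + 2/7·y_{n+1}] ⇒ (1 − 2/7z)y_{n+1} = (1 + 5/7z)y_n
  so R(z) = (1 + 5/7z)/(1 − 2/7z).

Boundary: |R(x)|=1, x<0.
x=-1.43: |R|=0.0152
R=−1: 1+5/7x = −1+2/7x ⇒ -3/7x=2 ⇒ x=2/(-3/7)=-4.6667
Confirm numerically:
  x=-4.544: |R|=0.97713 <1
  x=-3.713: |R|=0.80168 <1
  x=-1.997: |R|=0.27151 <1
  x=-5.214: |R|=1.09422 >1
  x=-5.088: |R|=1.07359 >1
So |R|<1 on (-4.6667, 0).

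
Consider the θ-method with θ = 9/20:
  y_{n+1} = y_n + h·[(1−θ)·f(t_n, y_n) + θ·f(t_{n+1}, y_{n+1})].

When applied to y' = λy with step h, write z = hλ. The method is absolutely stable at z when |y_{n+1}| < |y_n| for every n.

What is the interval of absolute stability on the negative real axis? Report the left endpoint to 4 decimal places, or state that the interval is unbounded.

(-20.0000, 0).

With y'=λy (z=hλ):
  y_{n+1} = y_n + z·[11/20·y_n + 9/20·y_{n+1}] ⇒ (1 − 9/20z)y_{n+1} = (1 + 11/20z)y_n
  R(z) = (1 + 11/20z)/(1 − 9/20z).

Find x<0 with |R(x)|<1.
x=-0.34: |R|=0.7051
R=−1: 1+11/20x = −1+9/20x ⇒ -1/10x=2 ⇒ x=2/(-1/10)=-20.0000
Confirm numerically:
  x=-17.606: |R|=0.97317 <1
  x=-16.050: |R|=0.95196 <1
  x=-13.201: |R|=0.90204 <1
  x=-20.542: |R|=1.00529 >1
  x=-20.270: |R|=1.00267 >1
  x=-20.170: |R|=1.00169 >1
Interval (-20.0000, 0).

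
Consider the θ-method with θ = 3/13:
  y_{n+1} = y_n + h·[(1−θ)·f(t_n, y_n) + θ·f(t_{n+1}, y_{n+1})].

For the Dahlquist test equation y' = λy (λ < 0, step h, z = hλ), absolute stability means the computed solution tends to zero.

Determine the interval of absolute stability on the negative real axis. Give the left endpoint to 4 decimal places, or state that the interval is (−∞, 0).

Set f=λy, z=hλ:
  y_{n+1} = y_n + z·[10/13·y_n + 3/13·y_{n+1}] ⇒ (1 − 3/13z)y_{n+1} = (1 + 10/13z)y_n
  so R(z) = (1 + 10/13z)/(1 − 3/13z).

Solve |R(x)|<1 on ℝ⁻.
x=-1.73: |R|=0.2364
R=−1: 1+10/13x = −1+3/13x ⇒ -7/13x=2 ⇒ x=2/(-7/13)=-3.7143
Confirm numerically:
  x=-3.087: |R|=0.80275 <1
  x=-2.653: |R|=0.64555 <1
  x=-2.036: |R|=0.38518 <1
  x=-4.065: |R|=1.09744 >1
  x=-3.997: |R|=1.07919 >1
  x=-3.735: |R|=1.00599 >1
Interval (-3.7143, 0).

(-3.7143, 0).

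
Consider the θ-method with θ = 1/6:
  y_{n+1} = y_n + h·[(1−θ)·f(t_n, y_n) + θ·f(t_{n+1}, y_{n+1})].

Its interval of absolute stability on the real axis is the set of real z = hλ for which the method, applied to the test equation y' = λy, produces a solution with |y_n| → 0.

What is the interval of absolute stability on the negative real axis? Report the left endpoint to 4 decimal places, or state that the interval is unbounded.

z∈(-3.0000,0).

Test eqn y'=λy, z=hλ:
  y_{n+1} = y_n + z·[5/6·y_n + 1/6·y_{n+1}] ⇒ (1 − 1/6z)y_{n+1} = (1 + 5/6z)y_n
  Hence R(z) = (1 + 5/6z)/(1 − 1/6z).

Need |R(x)|<1, x<0.
x=-1.62: |R|=0.2756
R=−1: 1+5/6x = −1+1/6x ⇒ -2/3x=2 ⇒ x=2/(-2/3)=-3.0000
Confirm numerically:
  x=-2.803: |R|=0.91049 <1
  x=-1.725: |R|=0.33981 <1
  x=-1.466: |R|=0.17814 <1
  x=-3.532: |R|=1.22325 >1
  x=-3.520: |R|=1.21849 >1
  x=-3.447: |R|=1.18927 >1
Interval (-3.0000, 0).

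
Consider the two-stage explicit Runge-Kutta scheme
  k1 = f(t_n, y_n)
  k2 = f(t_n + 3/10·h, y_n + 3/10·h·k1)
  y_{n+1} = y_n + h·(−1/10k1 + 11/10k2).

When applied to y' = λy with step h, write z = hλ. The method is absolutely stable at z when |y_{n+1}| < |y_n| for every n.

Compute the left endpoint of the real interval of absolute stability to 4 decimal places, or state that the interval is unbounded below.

z* = -3.0303.

Set f=λy, z=hλ:
  k1=λy_n ⇒ h·k1=z·y_n;  k2=λ(1+3/10z)y_n ⇒ h·k2=z(1+3/10z)y_n
  y_{n+1}/y_n = 1 − 1/10z + 11/10z(1+3/10z) = 1 + z + 33/100z²
  so R(z) = 1 + z + 33/100z².

Need |R(x)|<1, x<0.
x=-1.32: |R|=0.2550
R=1: x+33/100x²=0 ⇒ x=−100/33=-3.0303; min R=1−1/(4·33/100)=0.2424>−1
Confirm numerically:
  x=-2.450: |R|=0.53083 <1
  x=-2.282: |R|=0.43648 <1
  x=-1.935: |R|=0.30059 <1
  x=-1.894: |R|=0.28979 <1
  x=-3.625: |R|=1.71141 >1
  x=-3.614: |R|=1.69613 >1
  x=-3.316: |R|=1.31263 >1
So |R|<1 on (-3.0303, 0).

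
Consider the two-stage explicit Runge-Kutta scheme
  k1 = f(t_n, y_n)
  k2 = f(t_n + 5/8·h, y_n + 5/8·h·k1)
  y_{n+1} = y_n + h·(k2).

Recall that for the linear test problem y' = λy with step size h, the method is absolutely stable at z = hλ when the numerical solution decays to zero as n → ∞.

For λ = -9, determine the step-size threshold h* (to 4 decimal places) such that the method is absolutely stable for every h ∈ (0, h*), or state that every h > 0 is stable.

(-1.6000,0); λ=-9 ⇒ h* = (8/5)/9 = 0.1778.

Set f=λy, z=hλ:
  k1=λy_n ⇒ h·k1=z·y_n;  k2=λ(1+5/8z)y_n ⇒ h·k2=z(1+5/8z)y_n
  y_{n+1}/y_n = 1 + z(1+5/8z) = 1 + z + 5/8z²
  ⇒ R(z) = 1 + z + 5/8z².

Need |R(x)|<1, x<0.
x=-1.11: |R|=0.6601
R=1: x+5/8x²=0 ⇒ x=−8/5=-1.6000; min R=1−1/(4·5/8)=0.6000>−1
Confirm numerically:
  x=-1.381: |R|=0.81098 <1
  x=-0.879: |R|=0.60390 <1
  x=-0.648: |R|=0.61444 <1
  x=-2.130: |R|=1.70556 >1
  x=-1.945: |R|=1.41939 >1
Stable set (-1.6000, 0).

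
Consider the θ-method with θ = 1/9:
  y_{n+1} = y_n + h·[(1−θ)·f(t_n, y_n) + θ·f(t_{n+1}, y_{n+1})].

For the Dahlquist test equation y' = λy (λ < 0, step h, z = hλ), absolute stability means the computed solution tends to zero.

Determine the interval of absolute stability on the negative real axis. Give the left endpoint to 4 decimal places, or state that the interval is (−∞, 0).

z∈(-2.5714,0).

With y'=λy (z=hλ):
  y_{n+1} = y_n + z·[8/9·y_n + 1/9·y_{n+1}] ⇒ (1 − 1/9z)y_{n+1} = (1 + 8/9z)y_n
  R(z) = (1 + 8/9z)/(1 − 1/9z).

Solve |R(x)|<1 on ℝ⁻.
x=-1.4: |R|=0.2115
R=−1: 1+8/9x = −1+1/9x ⇒ -7/9x=2 ⇒ x=2/(-7/9)=-2.5714
Confirm numerically:
  x=-1.526: |R|=0.30477 <1
  x=-1.444: |R|=0.24435 <1
  x=-1.119: |R|=0.00474 <1
  x=-2.989: |R|=1.24381 >1
  x=-2.981: |R|=1.23930 >1
  x=-2.947: |R|=1.22006 >1
So |R|<1 on (-2.5714, 0).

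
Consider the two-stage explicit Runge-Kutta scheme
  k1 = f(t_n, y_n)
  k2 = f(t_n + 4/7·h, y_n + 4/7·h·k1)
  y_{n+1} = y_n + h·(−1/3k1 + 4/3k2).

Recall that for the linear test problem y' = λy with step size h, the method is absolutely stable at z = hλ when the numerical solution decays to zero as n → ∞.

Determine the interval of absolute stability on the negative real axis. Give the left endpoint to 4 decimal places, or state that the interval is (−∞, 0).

(-1.3125, 0).

Set f=λy, z=hλ:
  k1=λy_n ⇒ h·k1=z·y_n;  k2=λ(1+4/7z)y_n ⇒ h·k2=z(1+4/7z)y_n
  y_{n+1}/y_n = 1 − 1/3z + 4/3z(1+4/7z) = 1 + z + 16/21z²
  Hence R(z) = 1 + z + 16/21z².

Find x<0 with |R(x)|<1.
x=-1.27: |R|=0.9589
R=1: x+16/21x²=0 ⇒ x=−21/16=-1.3125; min R=1−1/(4·16/21)=0.6719>−1
Confirm numerically:
  x=-1.268: |R|=0.95701 <1
  x=-0.971: |R|=0.74736 <1
  x=-0.555: |R|=0.67969 <1
  x=-0.542: |R|=0.68182 <1
  x=-1.793: |R|=1.65641 >1
  x=-1.677: |R|=1.46573 >1
  x=-1.605: |R|=1.35769 >1
Interval (-1.3125, 0).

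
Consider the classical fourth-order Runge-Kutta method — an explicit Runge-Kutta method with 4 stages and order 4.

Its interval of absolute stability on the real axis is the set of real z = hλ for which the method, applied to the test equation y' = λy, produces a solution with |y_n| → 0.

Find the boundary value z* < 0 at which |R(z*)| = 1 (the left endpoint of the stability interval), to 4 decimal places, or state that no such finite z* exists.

Test eqn y'=λy, z=hλ:
  order 4, 4-stage ⇒ R(z)=1+z+z^2/2+z^3/6+z^4/24
  (e.g. R(-0.53)=0.58892, |R|=0.58892)

Need |R(x)|<1, x<0.
x=-0.53: |R|=0.5889
|R(-1.93)|=0.3124 |R(-1.28)|=0.3015 |R(-0.94)|=0.3959
Bisect:
  x_lo=-3.4868 |R|=2.6856  x_hi=-0.2824 |R|=0.7540
  mid=-1.88462 |R|=0.30128 →hi
  mid=-2.68570 |R|=0.85994 →hi
  mid=-3.08624 |R|=1.55700 →lo
  mid=-2.88597 |R|=1.16271 →lo
  mid=-2.78584 |R|=1.00082 →lo
  mid=-2.73577 |R|=0.92786 →hi
  mid=-2.76080 |R|=0.96370 →hi
  mid=-2.77332 |R|=0.98210 →hi
  mid=-2.77958 |R|=0.99142 →hi
  mid=-2.78271 |R|=0.99611 →hi
  ...
  [-2.78544,-2.78525] ⇒ x*=-2.7853
So |R|<1 on (-2.7853, 0).

left endpoint -2.7853.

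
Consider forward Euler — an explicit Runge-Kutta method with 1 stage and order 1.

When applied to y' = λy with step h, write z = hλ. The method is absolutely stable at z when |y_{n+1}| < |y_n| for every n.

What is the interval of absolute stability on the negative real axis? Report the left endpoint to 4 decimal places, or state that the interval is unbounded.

Test eqn y'=λy, z=hλ:
  order 1, 1-stage ⇒ R(z)=1+z
  (e.g. R(-0.74)=0.26000, |R|=0.26000)

Solve |R(x)|<1 on ℝ⁻.
x=-0.74: |R|=0.2600
|R(-1.71)|=0.7100 |R(-1.25)|=0.2500 |R(-1.11)|=0.1100
Bisect:
  x_lo=-2.5414 |R|=1.5414  x_hi=-0.3490 |R|=0.6510
  mid=-1.44522 |R|=0.44522 →hi
  mid=-1.99333 |R|=0.99333 →hi
  mid=-2.26738 |R|=1.26738 →lo
  mid=-2.13035 |R|=1.13035 →lo
  mid=-2.06184 |R|=1.06184 →lo
  mid=-2.02758 |R|=1.02758 →lo
  mid=-2.01046 |R|=1.01046 →lo
  mid=-2.00189 |R|=1.00189 →lo
  mid=-1.99761 |R|=0.99761 →hi
  mid=-1.99975 |R|=0.99975 →hi
  ...
  [-2.00002,-1.99988] ⇒ x*=-2.0000
Stable set (-2.0000, 0).

z∈(-2.0000,0).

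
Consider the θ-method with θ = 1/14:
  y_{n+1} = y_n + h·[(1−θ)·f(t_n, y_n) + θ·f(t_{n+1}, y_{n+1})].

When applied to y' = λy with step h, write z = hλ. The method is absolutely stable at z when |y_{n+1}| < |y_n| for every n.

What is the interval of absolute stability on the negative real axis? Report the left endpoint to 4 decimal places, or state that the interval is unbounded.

z∈(-2.3333,0).

With y'=λy (z=hλ):
  y_{n+1} = y_n + z·[13/14·y_n + 1/14·y_{n+1}] ⇒ (1 − 1/14z)y_{n+1} = (1 + 13/14z)y_n
  Hence R(z) = (1 + 13/14z)/(1 − 1/14z).

Need |R(x)|<1, x<0.
x=-0.76: |R|=0.2791
R=−1: 1+13/14x = −1+1/14x ⇒ -6/7x=2 ⇒ x=2/(-6/7)=-2.3333
Confirm numerically:
  x=-2.007: |R|=0.75536 <1
  x=-1.759: |R|=0.56266 <1
  x=-1.502: |R|=0.35647 <1
  x=-1.434: |R|=0.30076 <1
  x=-2.810: |R|=1.34027 >1
  x=-2.742: |R|=1.29292 >1
  x=-2.400: |R|=1.04878 >1
Interval (-2.3333, 0).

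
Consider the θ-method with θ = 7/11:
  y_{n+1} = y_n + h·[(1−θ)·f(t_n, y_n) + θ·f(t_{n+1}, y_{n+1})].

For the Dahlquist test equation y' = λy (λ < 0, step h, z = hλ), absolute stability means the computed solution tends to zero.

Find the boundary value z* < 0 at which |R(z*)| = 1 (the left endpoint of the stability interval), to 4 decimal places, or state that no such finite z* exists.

unbounded; (−∞, 0).

Set f=λy, z=hλ:
  y_{n+1} = y_n + z·[4/11·y_n + 7/11·y_{n+1}] ⇒ (1 − 7/11z)y_{n+1} = (1 + 4/11z)y_n
  so R(z) = (1 + 4/11z)/(1 − 7/11z).

Solve |R(x)|<1 on ℝ⁻.
x=-0.32: |R|=0.7341
x=-2: |R|=0.1200
x=-10: |R|=0.3580
x=-100: |R|=0.5471
θ=7/11≥1/2 ⇒ |1+4/11x|<|1−7/11x| ∀x<0 ⇒ interval (−∞,0).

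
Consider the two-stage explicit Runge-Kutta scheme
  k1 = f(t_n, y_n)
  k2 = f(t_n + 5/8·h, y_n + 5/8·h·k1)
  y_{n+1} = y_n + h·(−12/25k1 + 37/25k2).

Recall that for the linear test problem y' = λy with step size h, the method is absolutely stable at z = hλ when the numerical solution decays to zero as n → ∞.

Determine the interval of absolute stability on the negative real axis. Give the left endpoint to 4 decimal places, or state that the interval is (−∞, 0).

z∈(-1.0811,0).

Set f=λy, z=hλ:
  k1=λy_n ⇒ h·k1=z·y_n;  k2=λ(1+5/8z)y_n ⇒ h·k2=z(1+5/8z)y_n
  y_{n+1}/y_n = 1 − 12/25z + 37/25z(1+5/8z) = 1 + z + 37/40z²
  R(z) = 1 + z + 37/40z².

Need |R(x)|<1, x<0.
x=-0.82: |R|=0.8020
R=1: x+37/40x²=0 ⇒ x=−40/37=-1.0811; min R=1−1/(4·37/40)=0.7297>−1
Confirm numerically:
  x=-0.718: |R|=0.75886 <1
  x=-0.621: |R|=0.73572 <1
  x=-0.437: |R|=0.73965 <1
  x=-1.352: |R|=1.33881 >1
  x=-1.268: |R|=1.21924 >1
Interval (-1.0811, 0).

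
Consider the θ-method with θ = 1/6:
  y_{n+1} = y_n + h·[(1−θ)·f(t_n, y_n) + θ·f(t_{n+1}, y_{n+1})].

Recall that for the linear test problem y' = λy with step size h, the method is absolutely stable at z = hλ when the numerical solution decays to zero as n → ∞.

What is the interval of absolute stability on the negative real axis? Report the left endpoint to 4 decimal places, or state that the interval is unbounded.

With y'=λy (z=hλ):
  y_{n+1} = y_n + z·[5/6·y_n + 1/6·y_{n+1}] ⇒ (1 − 1/6z)y_{n+1} = (1 + 5/6z)y_n
  R(z) = (1 + 5/6z)/(1 − 1/6z).

Boundary: |R(x)|=1, x<0.
x=-1.2: |R|=0.0000
R=−1: 1+5/6x = −1+1/6x ⇒ -2/3x=2 ⇒ x=2/(-2/3)=-3.0000
Confirm numerically:
  x=-2.280: |R|=0.65217 <1
  x=-2.228: |R|=0.62470 <1
  x=-1.827: |R|=0.40054 <1
  x=-1.677: |R|=0.31067 <1
  x=-3.526: |R|=1.22087 >1
  x=-3.329: |R|=1.14107 >1
  x=-3.091: |R|=1.04004 >1
Interval (-3.0000, 0).

(-3.0000, 0).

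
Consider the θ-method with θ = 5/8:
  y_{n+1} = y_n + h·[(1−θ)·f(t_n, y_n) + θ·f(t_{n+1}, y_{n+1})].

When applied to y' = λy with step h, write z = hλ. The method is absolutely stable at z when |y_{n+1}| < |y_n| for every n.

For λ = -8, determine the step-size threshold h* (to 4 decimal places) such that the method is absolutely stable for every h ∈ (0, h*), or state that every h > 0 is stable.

interval (−∞, 0). Any h>0 works for λ=-8.

On y'=λy, z=hλ:
  y_{n+1} = y_n + z·[3/8·y_n + 5/8·y_{n+1}] ⇒ (1 − 5/8z)y_{n+1} = (1 + 3/8z)y_n
  Hence R(z) = (1 + 3/8z)/(1 − 5/8z).

Need |R(x)|<1, x<0.
x=-1.2: |R|=0.3143
x=-2: |R|=0.1111
x=-10: |R|=0.3793
x=-100: |R|=0.5748
θ=5/8≥1/2 ⇒ |1+3/8x|<|1−5/8x| ∀x<0 ⇒ interval (−∞,0).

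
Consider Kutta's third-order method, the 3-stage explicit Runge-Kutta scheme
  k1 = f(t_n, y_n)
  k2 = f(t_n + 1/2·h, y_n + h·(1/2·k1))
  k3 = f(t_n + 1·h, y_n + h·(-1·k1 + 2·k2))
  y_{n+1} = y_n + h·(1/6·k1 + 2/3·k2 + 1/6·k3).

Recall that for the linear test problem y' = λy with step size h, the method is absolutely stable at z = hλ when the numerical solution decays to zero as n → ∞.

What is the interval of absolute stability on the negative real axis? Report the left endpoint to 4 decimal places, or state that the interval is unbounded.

z∈(-2.5127,0).

Set f=λy, z=hλ:
  order 3, 3-stage ⇒ R(z)=1+z+z^2/2+z^3/6
  (e.g. R(-0.47)=0.62315, |R|=0.62315)

Need |R(x)|<1, x<0.
x=-0.47: |R|=0.6231
|R(-0.63)|=0.5268 |R(-0.57)|=0.5616 |R(-0.56)|=0.5675
Bisect:
  x_lo=-3.2164 |R|=2.5894  x_hi=-0.2415 |R|=0.7853
  mid=-1.72895 |R|=0.09570 →hi
  mid=-2.47266 |R|=0.93529 →hi
  mid=-2.84451 |R|=1.63483 →lo
  mid=-2.65859 |R|=1.25640 →lo
  mid=-2.56562 |R|=1.08908 →lo
  mid=-2.51914 |R|=1.01055 →lo
  mid=-2.49590 |R|=0.97252 →hi
  ...
  [-2.51279,-2.51260] ⇒ x*=-2.5127
Interval (-2.5127, 0).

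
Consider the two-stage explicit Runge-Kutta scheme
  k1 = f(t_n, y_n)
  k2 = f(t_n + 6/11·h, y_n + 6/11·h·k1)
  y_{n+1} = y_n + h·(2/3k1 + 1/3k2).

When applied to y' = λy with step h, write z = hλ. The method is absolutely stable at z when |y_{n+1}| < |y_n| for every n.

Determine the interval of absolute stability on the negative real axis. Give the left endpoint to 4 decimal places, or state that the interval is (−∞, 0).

(-5.5000, 0).

Test eqn y'=λy, z=hλ:
  k1=λy_n ⇒ h·k1=z·y_n;  k2=λ(1+6/11z)y_n ⇒ h·k2=z(1+6/11z)y_n
  y_{n+1}/y_n = 1 + 2/3z + 1/3z(1+6/11z) = 1 + z + 2/11z²
  ⇒ R(z) = 1 + z + 2/11z².

Boundary: |R(x)|=1, x<0.
x=-1.17: |R|=0.0789
R=1: x+2/11x²=0 ⇒ x=−11/2=-5.5000; min R=1−1/(4·2/11)=-0.3750>−1
Confirm numerically:
  x=-4.507: |R|=0.18628 <1
  x=-4.089: |R|=0.04901 <1
  x=-3.022: |R|=0.36155 <1
  x=-2.915: |R|=0.37005 <1
  x=-6.060: |R|=1.61702 >1
  x=-5.832: |R|=1.35204 >1
  x=-5.775: |R|=1.28875 >1
So |R|<1 on (-5.5000, 0).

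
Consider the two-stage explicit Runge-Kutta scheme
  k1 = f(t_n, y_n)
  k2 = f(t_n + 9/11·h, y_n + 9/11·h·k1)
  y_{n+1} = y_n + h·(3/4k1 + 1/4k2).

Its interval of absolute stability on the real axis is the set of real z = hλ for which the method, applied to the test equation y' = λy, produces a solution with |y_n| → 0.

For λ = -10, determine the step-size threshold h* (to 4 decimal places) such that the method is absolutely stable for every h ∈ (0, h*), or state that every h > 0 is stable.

Set f=λy, z=hλ:
  k1=λy_n ⇒ h·k1=z·y_n;  k2=λ(1+9/11z)y_n ⇒ h·k2=z(1+9/11z)y_n
  y_{n+1}/y_n = 1 + 3/4z + 1/4z(1+9/11z) = 1 + z + 9/44z²
  ⇒ R(z) = 1 + z + 9/44z².

Need |R(x)|<1, x<0.
x=-0.87: |R|=0.2848
R=1: x+9/44x²=0 ⇒ x=−44/9=-4.8889; min R=1−1/(4·9/44)=-0.2222>−1
Confirm numerically:
  x=-4.849: |R|=0.96044 <1
  x=-4.081: |R|=0.32561 <1
  x=-3.926: |R|=0.22676 <1
  x=-3.100: |R|=0.13432 <1
  x=-5.214: |R|=1.34673 >1
  x=-5.092: |R|=1.21155 >1
  x=-5.087: |R|=1.20614 >1
Stable set (-4.8889, 0).

(-4.8889,0); λ=-10 ⇒ h* = (44/9)/10 = 0.4889.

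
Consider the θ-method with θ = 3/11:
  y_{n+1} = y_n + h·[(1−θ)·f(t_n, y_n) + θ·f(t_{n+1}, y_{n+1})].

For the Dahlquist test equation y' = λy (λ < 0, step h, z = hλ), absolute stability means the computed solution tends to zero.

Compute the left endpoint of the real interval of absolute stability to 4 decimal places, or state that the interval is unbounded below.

left endpoint -4.4000.

On y'=λy, z=hλ:
  y_{n+1} = y_n + z·[8/11·y_n + 3/11·y_{n+1}] ⇒ (1 − 3/11z)y_{n+1} = (1 + 8/11z)y_n
  ⇒ R(z) = (1 + 8/11z)/(1 − 3/11z).

Boundary: |R(x)|=1, x<0.
x=-0.88: |R|=0.2903
R=−1: 1+8/11x = −1+3/11x ⇒ -5/11x=2 ⇒ x=2/(-5/11)=-4.4000
Confirm numerically:
  x=-2.960: |R|=0.63783 <1
  x=-2.262: |R|=0.39897 <1
  x=-1.802: |R|=0.20822 <1
  x=-4.987: |R|=1.11305 >1
  x=-4.888: |R|=1.09507 >1
Interval (-4.4000, 0).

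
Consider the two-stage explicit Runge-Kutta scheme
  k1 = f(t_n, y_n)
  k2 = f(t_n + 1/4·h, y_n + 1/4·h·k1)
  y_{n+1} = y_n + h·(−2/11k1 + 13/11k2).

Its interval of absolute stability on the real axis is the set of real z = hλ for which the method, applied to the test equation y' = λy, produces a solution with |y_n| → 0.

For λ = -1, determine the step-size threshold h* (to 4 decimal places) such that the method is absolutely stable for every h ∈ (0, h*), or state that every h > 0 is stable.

On y'=λy, z=hλ:
  k1=λy_n ⇒ h·k1=z·y_n;  k2=λ(1+1/4z)y_n ⇒ h·k2=z(1+1/4z)y_n
  y_{n+1}/y_n = 1 − 2/11z + 13/11z(1+1/4z) = 1 + z + 13/44z²
  so R(z) = 1 + z + 13/44z².

Boundary: |R(x)|=1, x<0.
x=-0.7: |R|=0.4448
R=1: x+13/44x²=0 ⇒ x=−44/13=-3.3846; min R=1−1/(4·13/44)=0.1538>−1
Confirm numerically:
  x=-3.117: |R|=0.75354 <1
  x=-3.085: |R|=0.72691 <1
  x=-1.781: |R|=0.15617 <1
  x=-1.359: |R|=0.18667 <1
  x=-3.931: |R|=1.63459 >1
  x=-3.849: |R|=1.52810 >1
  x=-3.552: |R|=1.17566 >1
So |R|<1 on (-3.3846, 0).

(-3.3846,0); λ=-1 ⇒ h* = (44/13)/1 = 3.3846.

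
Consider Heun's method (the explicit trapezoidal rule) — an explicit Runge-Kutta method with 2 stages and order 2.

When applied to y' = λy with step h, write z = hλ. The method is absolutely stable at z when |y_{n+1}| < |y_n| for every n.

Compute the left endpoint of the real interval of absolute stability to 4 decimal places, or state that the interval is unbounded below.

On y'=λy, z=hλ:
  order 2, 2-stage ⇒ R(z)=1+z+z^2/2
  (e.g. R(-0.58)=0.58820, |R|=0.58820)

Boundary: |R(x)|=1, x<0.
x=-0.58: |R|=0.5882
|R(-1.04)|=0.5008 |R(-0.88)|=0.5072 |R(-0.66)|=0.5578
Bisect:
  x_lo=-2.8214 |R|=2.1587  x_hi=-0.2608 |R|=0.7732
  mid=-1.54111 |R|=0.64640 →hi
  mid=-2.18125 |R|=1.19768 →lo
  mid=-1.86118 |R|=0.87082 →hi
  mid=-2.02122 |R|=1.02144 →lo
  mid=-1.94120 |R|=0.94293 →hi
  mid=-1.98121 |R|=0.98138 →hi
  mid=-2.00121 |R|=1.00121 →lo
  mid=-1.99121 |R|=0.99125 →hi
  mid=-1.99621 |R|=0.99622 →hi
  mid=-1.99871 |R|=0.99871 →hi
  ...
  [-2.00012,-1.99996] ⇒ x*=-2.0000
Interval (-2.0000, 0).

left endpoint -2.0000.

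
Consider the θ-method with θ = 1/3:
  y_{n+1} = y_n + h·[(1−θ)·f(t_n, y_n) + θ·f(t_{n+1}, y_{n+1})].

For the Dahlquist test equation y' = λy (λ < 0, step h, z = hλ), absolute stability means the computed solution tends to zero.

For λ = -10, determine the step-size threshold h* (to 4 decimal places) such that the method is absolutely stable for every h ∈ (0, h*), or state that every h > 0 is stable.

Test eqn y'=λy, z=hλ:
  y_{n+1} = y_n + z·[2/3·y_n + 1/3·y_{n+1}] ⇒ (1 − 1/3z)y_{n+1} = (1 + 2/3z)y_n
  ⇒ R(z) = (1 + 2/3z)/(1 − 1/3z).

Solve |R(x)|<1 on ℝ⁻.
x=-0.71: |R|=0.4259
R=−1: 1+2/3x = −1+1/3x ⇒ -1/3x=2 ⇒ x=2/(-1/3)=-6.0000
Confirm numerically:
  x=-4.961: |R|=0.86949 <1
  x=-4.952: |R|=0.86821 <1
  x=-4.877: |R|=0.85743 <1
  x=-4.161: |R|=0.74319 <1
  x=-6.429: |R|=1.04550 >1
  x=-6.309: |R|=1.03319 >1
  x=-6.201: |R|=1.02185 >1
Interval (-6.0000, 0).

(-6.0000,0); λ=-10 ⇒ h* = (6)/10 = 0.6000.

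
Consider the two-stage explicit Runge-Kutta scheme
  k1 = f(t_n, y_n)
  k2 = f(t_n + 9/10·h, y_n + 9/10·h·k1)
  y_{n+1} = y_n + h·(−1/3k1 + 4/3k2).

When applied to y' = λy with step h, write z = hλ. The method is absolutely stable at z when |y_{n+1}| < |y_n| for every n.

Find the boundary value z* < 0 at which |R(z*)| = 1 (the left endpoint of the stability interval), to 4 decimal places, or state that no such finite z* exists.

Set f=λy, z=hλ:
  k1=λy_n ⇒ h·k1=z·y_n;  k2=λ(1+9/10z)y_n ⇒ h·k2=z(1+9/10z)y_n
  y_{n+1}/y_n = 1 − 1/3z + 4/3z(1+9/10z) = 1 + z + 6/5z²
  so R(z) = 1 + z + 6/5z².

Boundary: |R(x)|=1, x<0.
x=-1.41: |R|=1.9757
R=1: x+6/5x²=0 ⇒ x=−5/6=-0.8333; min R=1−1/(4·6/5)=0.7917>−1
Confirm numerically:
  x=-0.784: |R|=0.95359 <1
  x=-0.685: |R|=0.87807 <1
  x=-0.454: |R|=0.79334 <1
  x=-1.179: |R|=1.48905 >1
  x=-0.905: |R|=1.07783 >1
Stable set (-0.8333, 0).

left endpoint -0.8333.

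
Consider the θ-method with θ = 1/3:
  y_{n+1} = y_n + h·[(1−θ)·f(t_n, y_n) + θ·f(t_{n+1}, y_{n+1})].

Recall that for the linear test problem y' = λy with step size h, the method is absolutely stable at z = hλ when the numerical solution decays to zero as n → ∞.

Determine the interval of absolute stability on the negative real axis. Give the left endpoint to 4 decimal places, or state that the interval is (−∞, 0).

Set f=λy, z=hλ:
  y_{n+1} = y_n + z·[2/3·y_n + 1/3·y_{n+1}] ⇒ (1 − 1/3z)y_{n+1} = (1 + 2/3z)y_n
  Hence R(z) = (1 + 2/3z)/(1 − 1/3z).

Solve |R(x)|<1 on ℝ⁻.
x=-1.46: |R|=0.0179
R=−1: 1+2/3x = −1+1/3x ⇒ -1/3x=2 ⇒ x=2/(-1/3)=-6.0000
Confirm numerically:
  x=-5.531: |R|=0.94502 <1
  x=-4.047: |R|=0.72286 <1
  x=-3.781: |R|=0.67276 <1
  x=-3.370: |R|=0.58713 <1
  x=-6.469: |R|=1.04953 >1
  x=-6.407: |R|=1.04327 >1
  x=-6.218: |R|=1.02365 >1
Stable set (-6.0000, 0).

z∈(-6.0000,0).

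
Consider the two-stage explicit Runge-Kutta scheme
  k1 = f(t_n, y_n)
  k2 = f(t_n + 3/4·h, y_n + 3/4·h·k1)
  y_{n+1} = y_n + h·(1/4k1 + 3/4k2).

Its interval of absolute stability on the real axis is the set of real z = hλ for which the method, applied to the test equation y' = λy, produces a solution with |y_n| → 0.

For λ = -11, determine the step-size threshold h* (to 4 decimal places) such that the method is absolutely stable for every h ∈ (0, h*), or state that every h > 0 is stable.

(-1.7778,0); λ=-11 ⇒ h* = (16/9)/11 = 0.1616.

Set f=λy, z=hλ:
  k1=λy_n ⇒ h·k1=z·y_n;  k2=λ(1+3/4z)y_n ⇒ h·k2=z(1+3/4z)y_n
  y_{n+1}/y_n = 1 + 1/4z + 3/4z(1+3/4z) = 1 + z + 9/16z²
  ⇒ R(z) = 1 + z + 9/16z².

Boundary: |R(x)|=1, x<0.
x=-1: |R|=0.5625
R=1: x+9/16x²=0 ⇒ x=−16/9=-1.7778; min R=1−1/(4·9/16)=0.5556>−1
Confirm numerically:
  x=-1.330: |R|=0.66501 <1
  x=-0.893: |R|=0.55557 <1
  x=-0.861: |R|=0.55599 <1
  x=-2.202: |R|=1.52545 >1
  x=-2.031: |R|=1.28929 >1
Stable set (-1.7778, 0).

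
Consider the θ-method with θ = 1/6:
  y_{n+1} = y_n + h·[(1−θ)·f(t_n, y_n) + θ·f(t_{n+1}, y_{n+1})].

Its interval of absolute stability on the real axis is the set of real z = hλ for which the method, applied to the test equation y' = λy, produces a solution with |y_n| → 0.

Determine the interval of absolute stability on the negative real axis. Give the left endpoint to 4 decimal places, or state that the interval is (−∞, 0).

z∈(-3.0000,0).

With y'=λy (z=hλ):
  y_{n+1} = y_n + z·[5/6·y_n + 1/6·y_{n+1}] ⇒ (1 − 1/6z)y_{n+1} = (1 + 5/6z)y_n
  ⇒ R(z) = (1 + 5/6z)/(1 − 1/6z).

Solve |R(x)|<1 on ℝ⁻.
x=-1.28: |R|=0.0549
R=−1: 1+5/6x = −1+1/6x ⇒ -2/3x=2 ⇒ x=2/(-2/3)=-3.0000
Confirm numerically:
  x=-2.969: |R|=0.98617 <1
  x=-2.090: |R|=0.55006 <1
  x=-1.572: |R|=0.24564 <1
  x=-3.499: |R|=1.21013 >1
  x=-3.227: |R|=1.09841 >1
Stable set (-3.0000, 0).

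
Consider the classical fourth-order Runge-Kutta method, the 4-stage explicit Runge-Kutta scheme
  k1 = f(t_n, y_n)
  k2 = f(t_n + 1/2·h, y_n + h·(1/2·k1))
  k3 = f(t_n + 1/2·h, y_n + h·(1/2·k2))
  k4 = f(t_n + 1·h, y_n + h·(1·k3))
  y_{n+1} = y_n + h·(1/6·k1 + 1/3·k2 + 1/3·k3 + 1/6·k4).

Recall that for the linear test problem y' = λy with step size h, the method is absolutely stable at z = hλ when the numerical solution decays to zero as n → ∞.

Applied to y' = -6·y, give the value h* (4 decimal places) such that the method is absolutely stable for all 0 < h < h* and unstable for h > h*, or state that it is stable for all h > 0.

(-2.7853,0); λ=-6 ⇒ h* = 0.4642.

On y'=λy, z=hλ:
  order 4, 4-stage ⇒ R(z)=1+z+z^2/2+z^3/6+z^4/24
  (e.g. R(-1.14)=0.33325, |R|=0.33325)

Find x<0 with |R(x)|<1.
x=-1.14: |R|=0.3332
|R(-1.44)|=0.2783 |R(-1.28)|=0.3015 |R(-0.84)|=0.4348
Bisect:
  x_lo=-3.2831 |R|=2.0492  x_hi=-0.0556 |R|=0.9459
  mid=-1.66936 |R|=0.27225 →hi
  mid=-2.47622 |R|=0.62561 →hi
  mid=-2.87965 |R|=1.15184 →lo
  mid=-2.67794 |R|=0.84984 →hi
  mid=-2.77879 |R|=0.99025 →hi
  mid=-2.82922 |R|=1.06828 →lo
  mid=-2.80401 |R|=1.02859 →lo
  ...
  [-2.78530,-2.78510] ⇒ x*=-2.7853
So |R|<1 on (-2.7853, 0).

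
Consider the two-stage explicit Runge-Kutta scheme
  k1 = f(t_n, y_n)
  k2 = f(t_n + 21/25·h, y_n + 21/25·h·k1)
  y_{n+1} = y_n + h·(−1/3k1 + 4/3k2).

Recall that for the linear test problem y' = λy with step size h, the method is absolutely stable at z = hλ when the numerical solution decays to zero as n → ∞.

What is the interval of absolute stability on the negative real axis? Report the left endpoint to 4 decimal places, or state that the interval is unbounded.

Test eqn y'=λy, z=hλ:
  k1=λy_n ⇒ h·k1=z·y_n;  k2=λ(1+21/25z)y_n ⇒ h·k2=z(1+21/25z)y_n
  y_{n+1}/y_n = 1 − 1/3z + 4/3z(1+21/25z) = 1 + z + 28/25z²
  Hence R(z) = 1 + z + 28/25z².

Need |R(x)|<1, x<0.
x=-1.51: |R|=2.0437
R=1: x+28/25x²=0 ⇒ x=−25/28=-0.8929; min R=1−1/(4·28/25)=0.7768>−1
Confirm numerically:
  x=-0.656: |R|=0.82598 <1
  x=-0.617: |R|=0.80937 <1
  x=-0.607: |R|=0.80566 <1
  x=-0.375: |R|=0.78250 <1
  x=-1.469: |R|=1.94792 >1
  x=-1.227: |R|=1.45919 >1
Interval (-0.8929, 0).

(-0.8929, 0).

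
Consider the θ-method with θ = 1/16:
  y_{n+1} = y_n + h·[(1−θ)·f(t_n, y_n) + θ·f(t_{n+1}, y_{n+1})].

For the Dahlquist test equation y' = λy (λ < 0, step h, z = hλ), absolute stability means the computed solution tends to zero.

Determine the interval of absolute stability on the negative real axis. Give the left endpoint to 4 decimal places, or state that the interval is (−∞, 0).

z∈(-2.2857,0).

Test eqn y'=λy, z=hλ:
  y_{n+1} = y_n + z·[15/16·y_n + 1/16·y_{n+1}] ⇒ (1 − 1/16z)y_{n+1} = (1 + 15/16z)y_n
  Hence R(z) = (1 + 15/16z)/(1 − 1/16z).

Need |R(x)|<1, x<0.
x=-0.72: |R|=0.3110
R=−1: 1+15/16x = −1+1/16x ⇒ -7/8x=2 ⇒ x=2/(-7/8)=-2.2857
Confirm numerically:
  x=-1.751: |R|=0.57828 <1
  x=-1.510: |R|=0.37978 <1
  x=-1.056: |R|=0.00938 <1
  x=-1.054: |R|=0.01114 <1
  x=-2.592: |R|=1.23064 >1
  x=-2.359: |R|=1.05589 >1
  x=-2.352: |R|=1.05057 >1
Interval (-2.2857, 0).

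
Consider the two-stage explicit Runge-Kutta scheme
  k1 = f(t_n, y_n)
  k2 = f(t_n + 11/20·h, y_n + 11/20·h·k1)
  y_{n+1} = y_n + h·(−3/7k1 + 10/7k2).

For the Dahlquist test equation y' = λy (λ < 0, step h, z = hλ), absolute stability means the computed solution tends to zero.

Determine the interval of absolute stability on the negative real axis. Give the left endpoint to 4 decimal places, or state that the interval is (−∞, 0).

On y'=λy, z=hλ:
  k1=λy_n ⇒ h·k1=z·y_n;  k2=λ(1+11/20z)y_n ⇒ h·k2=z(1+11/20z)y_n
  y_{n+1}/y_n = 1 − 3/7z + 10/7z(1+11/20z) = 1 + z + 11/14z²
  R(z) = 1 + z + 11/14z².

Boundary: |R(x)|=1, x<0.
x=-0.39: |R|=0.7295
R=1: x+11/14x²=0 ⇒ x=−14/11=-1.2727; min R=1−1/(4·11/14)=0.6818>−1
Confirm numerically:
  x=-1.140: |R|=0.88111 <1
  x=-0.576: |R|=0.68468 <1
  x=-0.568: |R|=0.68549 <1
  x=-1.448: |R|=1.19941 >1
  x=-1.320: |R|=1.04903 >1
Interval (-1.2727, 0).

(-1.2727, 0).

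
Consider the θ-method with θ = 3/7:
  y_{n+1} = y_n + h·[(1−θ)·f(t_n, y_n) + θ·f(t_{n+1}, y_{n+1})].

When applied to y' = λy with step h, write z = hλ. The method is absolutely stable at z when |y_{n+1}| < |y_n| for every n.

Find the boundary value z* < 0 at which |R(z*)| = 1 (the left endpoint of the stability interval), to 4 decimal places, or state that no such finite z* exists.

On y'=λy, z=hλ:
  y_{n+1} = y_n + z·[4/7·y_n + 3/7·y_{n+1}] ⇒ (1 − 3/7z)y_{n+1} = (1 + 4/7z)y_n
  so R(z) = (1 + 4/7z)/(1 − 3/7z).

Need |R(x)|<1, x<0.
x=-0.94: |R|=0.3299
R=−1: 1+4/7x = −1+3/7x ⇒ -1/7x=2 ⇒ x=2/(-1/7)=-14.0000
Confirm numerically:
  x=-11.867: |R|=0.94993 <1
  x=-8.288: |R|=0.82074 <1
  x=-7.997: |R|=0.80630 <1
  x=-6.869: |R|=0.74170 <1
  x=-14.469: |R|=1.00930 >1
  x=-14.325: |R|=1.00650 >1
  x=-14.303: |R|=1.00607 >1
Stable set (-14.0000, 0).

z* = -14.0000.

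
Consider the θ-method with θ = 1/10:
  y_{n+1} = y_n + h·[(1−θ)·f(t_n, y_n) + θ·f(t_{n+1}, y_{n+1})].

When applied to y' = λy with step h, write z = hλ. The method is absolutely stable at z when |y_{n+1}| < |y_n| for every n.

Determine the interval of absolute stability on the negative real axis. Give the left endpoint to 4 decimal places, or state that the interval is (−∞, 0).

(-2.5000, 0).

On y'=λy, z=hλ:
  y_{n+1} = y_n + z·[9/10·y_n + 1/10·y_{n+1}] ⇒ (1 − 1/10z)y_{n+1} = (1 + 9/10z)y_n
  R(z) = (1 + 9/10z)/(1 − 1/10z).

Boundary: |R(x)|=1, x<0.
x=-1.38: |R|=0.2127
R=−1: 1+9/10x = −1+1/10x ⇒ -4/5x=2 ⇒ x=2/(-4/5)=-2.5000
Confirm numerically:
  x=-2.289: |R|=0.86264 <1
  x=-1.654: |R|=0.41926 <1
  x=-1.375: |R|=0.20879 <1
  x=-3.065: |R|=1.34596 >1
  x=-2.667: |R|=1.10547 >1
  x=-2.632: |R|=1.08360 >1
Interval (-2.5000, 0).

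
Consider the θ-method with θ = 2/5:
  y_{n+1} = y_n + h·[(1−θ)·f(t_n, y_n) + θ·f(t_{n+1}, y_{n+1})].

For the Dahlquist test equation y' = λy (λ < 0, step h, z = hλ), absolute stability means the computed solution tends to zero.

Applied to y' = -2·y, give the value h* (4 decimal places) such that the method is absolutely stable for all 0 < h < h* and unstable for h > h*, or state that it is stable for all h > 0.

With y'=λy (z=hλ):
  y_{n+1} = y_n + z·[3/5·y_n + 2/5·y_{n+1}] ⇒ (1 − 2/5z)y_{n+1} = (1 + 3/5z)y_n
  R(z) = (1 + 3/5z)/(1 − 2/5z).

Boundary: |R(x)|=1, x<0.
x=-1.25: |R|=0.1667
R=−1: 1+3/5x = −1+2/5x ⇒ -1/5x=2 ⇒ x=2/(-1/5)=-10.0000
Confirm numerically:
  x=-9.203: |R|=0.96595 <1
  x=-8.718: |R|=0.94286 <1
  x=-5.576: |R|=0.72610 <1
  x=-4.950: |R|=0.66107 <1
  x=-10.417: |R|=1.01614 >1
  x=-10.291: |R|=1.01138 >1
  x=-10.151: |R|=1.00597 >1
Stable set (-10.0000, 0).

(-10.0000,0); λ=-2 ⇒ h* = (10)/2 = 5.0000.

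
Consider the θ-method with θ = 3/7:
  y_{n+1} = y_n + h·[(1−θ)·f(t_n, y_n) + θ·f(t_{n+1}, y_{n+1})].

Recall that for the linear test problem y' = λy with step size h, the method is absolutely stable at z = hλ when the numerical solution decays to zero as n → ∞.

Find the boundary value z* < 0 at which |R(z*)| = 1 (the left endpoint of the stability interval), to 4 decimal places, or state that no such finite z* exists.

z* = -14.0000.

With y'=λy (z=hλ):
  y_{n+1} = y_n + z·[4/7·y_n + 3/7·y_{n+1}] ⇒ (1 − 3/7z)y_{n+1} = (1 + 4/7z)y_n
  R(z) = (1 + 4/7z)/(1 − 3/7z).

Solve |R(x)|<1 on ℝ⁻.
x=-0.87: |R|=0.3663
R=−1: 1+4/7x = −1+3/7x ⇒ -1/7x=2 ⇒ x=2/(-1/7)=-14.0000
Confirm numerically:
  x=-13.386: |R|=0.98698 <1
  x=-9.506: |R|=0.87347 <1
  x=-8.032: |R|=0.80808 <1
  x=-6.137: |R|=0.69057 <1
  x=-14.553: |R|=1.01092 >1
  x=-14.303: |R|=1.00607 >1
Stable set (-14.0000, 0).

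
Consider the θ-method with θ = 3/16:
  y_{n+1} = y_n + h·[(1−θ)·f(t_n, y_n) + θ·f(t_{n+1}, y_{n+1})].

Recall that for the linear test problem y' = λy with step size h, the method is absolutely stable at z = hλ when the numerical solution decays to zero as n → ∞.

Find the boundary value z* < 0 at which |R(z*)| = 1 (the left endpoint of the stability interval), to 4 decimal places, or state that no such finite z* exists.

left endpoint -3.2000.

Test eqn y'=λy, z=hλ:
  y_{n+1} = y_n + z·[13/16·y_n + 3/16·y_{n+1}] ⇒ (1 − 3/16z)y_{n+1} = (1 + 13/16z)y_n
  R(z) = (1 + 13/16z)/(1 − 3/16z).

Boundary: |R(x)|=1, x<0.
x=-1.51: |R|=0.1768
R=−1: 1+13/16x = −1+3/16x ⇒ -5/8x=2 ⇒ x=2/(-5/8)=-3.2000
Confirm numerically:
  x=-2.343: |R|=0.62786 <1
  x=-2.108: |R|=0.51084 <1
  x=-1.807: |R|=0.34970 <1
  x=-1.712: |R|=0.29599 <1
  x=-3.584: |R|=1.14354 >1
  x=-3.395: |R|=1.07447 >1
  x=-3.232: |R|=1.01245 >1
Interval (-3.2000, 0).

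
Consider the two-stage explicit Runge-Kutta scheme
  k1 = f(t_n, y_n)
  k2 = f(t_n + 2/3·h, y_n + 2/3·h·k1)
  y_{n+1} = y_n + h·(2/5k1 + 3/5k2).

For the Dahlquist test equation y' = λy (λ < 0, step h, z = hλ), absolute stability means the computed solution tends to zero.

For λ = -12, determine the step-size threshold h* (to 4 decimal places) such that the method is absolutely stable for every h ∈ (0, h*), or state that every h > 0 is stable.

(-2.5000,0); λ=-12 ⇒ h* = (5/2)/12 = 0.2083.

On y'=λy, z=hλ:
  k1=λy_n ⇒ h·k1=z·y_n;  k2=λ(1+2/3z)y_n ⇒ h·k2=z(1+2/3z)y_n
  y_{n+1}/y_n = 1 + 2/5z + 3/5z(1+2/3z) = 1 + z + 2/5z²
  ⇒ R(z) = 1 + z + 2/5z².

Solve |R(x)|<1 on ℝ⁻.
x=-0.66: |R|=0.5142
R=1: x+2/5x²=0 ⇒ x=−5/2=-2.5000; min R=1−1/(4·2/5)=0.3750>−1
Confirm numerically:
  x=-2.408: |R|=0.91139 <1
  x=-2.381: |R|=0.88666 <1
  x=-1.966: |R|=0.58006 <1
  x=-2.933: |R|=1.50800 >1
  x=-2.852: |R|=1.40156 >1
Stable set (-2.5000, 0).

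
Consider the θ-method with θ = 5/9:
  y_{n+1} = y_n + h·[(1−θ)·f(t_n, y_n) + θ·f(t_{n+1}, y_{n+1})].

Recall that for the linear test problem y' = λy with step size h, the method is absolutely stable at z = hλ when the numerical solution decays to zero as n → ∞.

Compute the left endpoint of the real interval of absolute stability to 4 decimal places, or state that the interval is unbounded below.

Test eqn y'=λy, z=hλ:
  y_{n+1} = y_n + z·[4/9·y_n + 5/9·y_{n+1}] ⇒ (1 − 5/9z)y_{n+1} = (1 + 4/9z)y_n
  Hence R(z) = (1 + 4/9z)/(1 − 5/9z).

Solve |R(x)|<1 on ℝ⁻.
x=-0.97: |R|=0.3697
x=-2: |R|=0.0526
x=-10: |R|=0.5254
x=-100: |R|=0.7682
θ=5/9≥1/2 ⇒ |1+4/9x|<|1−5/9x| ∀x<0 ⇒ unbounded interval.

(−∞, 0) — no finite endpoint.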